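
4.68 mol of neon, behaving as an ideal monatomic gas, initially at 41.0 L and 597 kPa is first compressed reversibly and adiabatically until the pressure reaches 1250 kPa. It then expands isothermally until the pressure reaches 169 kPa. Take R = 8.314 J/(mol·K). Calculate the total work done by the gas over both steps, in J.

53200 J

T₁ = P₁V₁/(nR) = 597×41.0/(4.68×8.314) = 629 K.
Step 1 — Adiabatic: T₂/T₁ = (P₂/P₁)^((γ−1)/γ) ⇒ T₂ = 629×(2.09)^0.400 = 845 K; V₂ = 26.3 L.
ΔU = nCvΔT = 4.68×12.5×(845−629) = 12600 J.
Q = 0 for an adiabatic process, so W = −ΔU = -12600 J.
State after step 1: P = 1250 kPa, V = 26.3 L, T = 845 K.
Step 2 — Isothermal: T stays 845 K; PV = const ⇒ V₂ = 195 L, P₂ = 169 kPa.
ΔU = 0 (ideal gas, T constant).
W = nRT ln(V₂/V₁) = 4.68×8.314×845×ln(7.40) = 65800 J.
Q = ΔU + W = 65800 J.
Net over both steps: W = 53200 J, Q = 65800 J, ΔU = 12600 J.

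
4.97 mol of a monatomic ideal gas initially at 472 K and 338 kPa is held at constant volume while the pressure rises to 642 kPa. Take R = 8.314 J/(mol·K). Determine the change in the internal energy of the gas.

26300 J

V₁ = nRT₁/P₁ = 4.97×8.314×472/338 = 57.7 L.
Isochoric: V stays 57.7 L; P/T = const ⇒ T₂ = 897 K, P₂ = 642 kPa.
For an ideal gas ΔU = nCvΔT with Cv = (3/2)R = 12.5 J/(mol·K).
ΔU = 4.97×12.5×(897−472) = 26300 J.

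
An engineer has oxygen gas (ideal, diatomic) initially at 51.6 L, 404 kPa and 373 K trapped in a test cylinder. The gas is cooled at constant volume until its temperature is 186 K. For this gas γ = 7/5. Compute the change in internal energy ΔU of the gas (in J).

n = P₁V₁/(RT₁) = 404×51.6/(8.314×373) = 6.72 mol.
Isochoric: V stays 51.6 L; P/T = const ⇒ T₂ = 186 K, P₂ = 201 kPa.
For an ideal gas ΔU = nCvΔT with Cv = (5/2)R = 20.8 J/(mol·K).
ΔU = 6.72×20.8×(186−373) = -26100 J.

-26100 J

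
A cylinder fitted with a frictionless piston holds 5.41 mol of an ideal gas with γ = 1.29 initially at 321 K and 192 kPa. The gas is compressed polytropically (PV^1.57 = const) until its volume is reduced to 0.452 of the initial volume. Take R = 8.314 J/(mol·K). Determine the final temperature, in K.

V₁ = nRT₁/P₁ = 5.41×8.314×321/192 = 75.2 L.
Polytropic n=1.57: T₂ = T₁(V₁/V₂)^(n−1) = 321×(2.21)^0.57 = 505 K; P₂ = P₁(V₁/V₂)^n = 668 kPa.

505 K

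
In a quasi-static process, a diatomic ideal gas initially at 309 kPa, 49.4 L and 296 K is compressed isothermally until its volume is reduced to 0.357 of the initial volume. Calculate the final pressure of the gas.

866 kPa

Isothermal: T stays 296 K; PV = const ⇒ V₂ = 17.6 L, P₂ = 866 kPa.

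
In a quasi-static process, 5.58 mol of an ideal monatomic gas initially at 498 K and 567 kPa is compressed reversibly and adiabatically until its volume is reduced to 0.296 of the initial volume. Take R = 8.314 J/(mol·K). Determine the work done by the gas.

V₁ = nRT₁/P₁ = 5.58×8.314×498/567 = 40.7 L.
Adiabatic: TV^(γ−1) = const ⇒ T₂ = 498×(3.38)^0.667 = 1120 K; PV^γ = const ⇒ P₂ = 4310 kPa.
ΔU = nCvΔT = 5.58×12.5×(1120−498) = 43400 J.
Q = 0 for an adiabatic process, so W = −ΔU = -43400 J.

-43400 J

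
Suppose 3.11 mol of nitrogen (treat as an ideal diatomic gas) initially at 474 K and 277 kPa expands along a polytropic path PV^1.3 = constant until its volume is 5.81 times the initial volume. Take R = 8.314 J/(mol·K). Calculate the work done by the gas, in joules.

V₁ = nRT₁/P₁ = 3.11×8.314×474/277 = 44.2 L.
Polytropic n=1.3: T₂ = T₁(V₁/V₂)^(n−1) = 474×(0.172)^0.30 = 280 K; P₂ = P₁(V₁/V₂)^n = 28.1 kPa.
W = (P₁V₁−P₂V₂)/(n−1) = (277×44.2−28.1×257)/0.30 = 16800 J.

16800 J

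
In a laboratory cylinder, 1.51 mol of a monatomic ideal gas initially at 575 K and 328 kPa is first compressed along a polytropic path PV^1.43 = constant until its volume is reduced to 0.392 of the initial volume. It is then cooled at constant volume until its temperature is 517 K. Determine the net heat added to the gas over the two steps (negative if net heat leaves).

-9420 J

V₁ = nRT₁/P₁ = 1.51×8.314×575/328 = 22.0 L.
Step 1 — Polytropic n=1.43: T₂ = T₁(V₁/V₂)^(n−1) = 575×(2.55)^0.43 = 860 K; P₂ = P₁(V₁/V₂)^n = 1250 kPa.
W = (P₁V₁−P₂V₂)/(n−1) = (328×22.0−1250×8.63)/0.43 = -8320 J.
ΔU = nCvΔT = 1.51×12.5×(860−575) = 5370 J.
Q = ΔU + W = -2960 J.
State after step 1: P = 1250 kPa, V = 8.63 L, T = 860 K.
Step 2 — Isochoric: V stays 8.63 L; P/T = const ⇒ T₂ = 517 K, P₂ = 752 kPa.
W = 0 (no volume change).
ΔU = nCvΔT = 1.51×12.5×(517−860) = -6460 J.
Q = ΔU = -6460 J.
Net over both steps: W = -8320 J, Q = -9420 J, ΔU = -1090 J.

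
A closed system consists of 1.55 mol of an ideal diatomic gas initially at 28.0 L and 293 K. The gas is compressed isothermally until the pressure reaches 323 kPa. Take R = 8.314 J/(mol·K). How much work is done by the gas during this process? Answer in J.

P₁ = nRT₁/V₁ = 1.55×8.314×293/28.0 = 135 kPa.
Isothermal: T stays 293 K; PV = const ⇒ V₂ = 11.7 L, P₂ = 323 kPa.
W = nRT ln(V₂/V₁) = 1.55×8.314×293×ln(0.417) = -3300 J.

-3300 J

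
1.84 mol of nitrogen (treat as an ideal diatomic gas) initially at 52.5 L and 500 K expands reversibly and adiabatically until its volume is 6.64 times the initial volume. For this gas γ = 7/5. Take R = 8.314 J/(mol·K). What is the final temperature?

234 K

P₁ = nRT₁/V₁ = 1.84×8.314×500/52.5 = 146 kPa.
Adiabatic: TV^(γ−1) = const ⇒ T₂ = 500×(0.151)^0.400 = 234 K; PV^γ = const ⇒ P₂ = 10.3 kPa.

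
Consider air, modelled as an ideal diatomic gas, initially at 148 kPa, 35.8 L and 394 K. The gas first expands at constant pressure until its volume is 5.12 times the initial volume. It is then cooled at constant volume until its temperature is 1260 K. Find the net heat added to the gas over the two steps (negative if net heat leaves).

50900 J

n = P₁V₁/(RT₁) = 148×35.8/(8.314×394) = 1.62 mol.
Step 1 — Isobaric: P stays 148 kPa; V/T = const ⇒ T₂ = 2020 K, V₂ = 183 L.
W = PΔV = 148×(183−35.8) kPa·L = 21800 J.
ΔU = nCvΔT = 1.62×20.8×(2020−394) = 54600 J.
Q = ΔU + W = nCpΔT = 76400 J.
State after step 1: P = 148 kPa, V = 183 L, T = 2020 K.
Step 2 — Isochoric: V stays 183 L; P/T = const ⇒ T₂ = 1260 K, P₂ = 92.4 kPa.
W = 0 (no volume change).
ΔU = nCvΔT = 1.62×20.8×(1260−2020) = -25500 J.
Q = ΔU = -25500 J.
Net over both steps: W = 21800 J, Q = 50900 J, ΔU = 29100 J.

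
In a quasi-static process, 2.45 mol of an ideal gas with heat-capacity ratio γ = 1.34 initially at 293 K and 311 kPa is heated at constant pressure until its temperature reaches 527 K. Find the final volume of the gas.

34.5 L

V₁ = nRT₁/P₁ = 2.45×8.314×293/311 = 19.2 L.
Isobaric: P stays 311 kPa; V/T = const ⇒ T₂ = 527 K, V₂ = 34.5 L.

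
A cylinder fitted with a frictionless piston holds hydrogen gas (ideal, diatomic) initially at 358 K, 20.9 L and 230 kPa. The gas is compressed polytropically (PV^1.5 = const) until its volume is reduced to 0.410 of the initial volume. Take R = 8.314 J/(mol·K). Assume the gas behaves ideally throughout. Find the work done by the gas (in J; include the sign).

n = P₁V₁/(RT₁) = 230×20.9/(8.314×358) = 1.62 mol.
Polytropic n=1.5: T₂ = T₁(V₁/V₂)^(n−1) = 358×(2.44)^0.50 = 559 K; P₂ = P₁(V₁/V₂)^n = 876 kPa.
W = (P₁V₁−P₂V₂)/(n−1) = (230×20.9−876×8.57)/0.50 = -5400 J.

-5400 J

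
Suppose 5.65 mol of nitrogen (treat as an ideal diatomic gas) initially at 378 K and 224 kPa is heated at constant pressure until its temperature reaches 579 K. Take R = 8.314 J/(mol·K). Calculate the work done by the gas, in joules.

V₁ = nRT₁/P₁ = 5.65×8.314×378/224 = 79.3 L.
Isobaric: P stays 224 kPa; V/T = const ⇒ T₂ = 579 K, V₂ = 121 L.
W = PΔV = 224×(121−79.3) kPa·L = 9440 J.

9440 J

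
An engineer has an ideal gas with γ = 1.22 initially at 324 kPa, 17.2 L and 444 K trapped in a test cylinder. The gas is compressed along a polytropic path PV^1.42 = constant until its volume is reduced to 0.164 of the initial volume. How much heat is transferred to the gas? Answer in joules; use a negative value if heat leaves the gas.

n = P₁V₁/(RT₁) = 324×17.2/(8.314×444) = 1.51 mol.
Polytropic n=1.42: T₂ = T₁(V₁/V₂)^(n−1) = 444×(6.10)^0.42 = 949 K; P₂ = P₁(V₁/V₂)^n = 4220 kPa.
W = (P₁V₁−P₂V₂)/(n−1) = (324×17.2−4220×2.82)/0.42 = -15100 J.
ΔU = nCvΔT = 1.51×37.8×(949−444) = 28800 J.
Q = ΔU + W = 13700 J.

13700 J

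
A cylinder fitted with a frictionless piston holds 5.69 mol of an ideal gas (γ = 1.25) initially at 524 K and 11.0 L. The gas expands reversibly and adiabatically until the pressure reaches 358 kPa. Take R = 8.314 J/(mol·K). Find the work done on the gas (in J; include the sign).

P₁ = nRT₁/V₁ = 5.69×8.314×524/11.0 = 2250 kPa.
Adiabatic: T₂/T₁ = (P₂/P₁)^((γ−1)/γ) ⇒ T₂ = 524×(0.159)^0.200 = 363 K; V₂ = 47.9 L.
ΔU = nCvΔT = 5.69×33.3×(363−524) = -30500 J.
Q = 0 for an adiabatic process, so W = −ΔU = 30500 J.
Work done on the gas = −W_by = -30500 J.

-30500 J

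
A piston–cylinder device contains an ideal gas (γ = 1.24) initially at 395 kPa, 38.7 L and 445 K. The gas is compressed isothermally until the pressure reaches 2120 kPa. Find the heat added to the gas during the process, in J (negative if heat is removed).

-25700 J

n = P₁V₁/(RT₁) = 395×38.7/(8.314×445) = 4.13 mol.
Isothermal: T stays 445 K; PV = const ⇒ V₂ = 7.21 L, P₂ = 2120 kPa.
ΔU = 0 (ideal gas, T constant).
W = nRT ln(V₂/V₁) = 4.13×8.314×445×ln(0.186) = -25700 J.
Q = ΔU + W = -25700 J.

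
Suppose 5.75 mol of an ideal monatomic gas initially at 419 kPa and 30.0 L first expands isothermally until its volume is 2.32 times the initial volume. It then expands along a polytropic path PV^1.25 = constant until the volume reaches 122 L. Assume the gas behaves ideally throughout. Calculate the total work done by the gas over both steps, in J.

T₁ = P₁V₁/(nR) = 419×30.0/(5.75×8.314) = 263 K.
Step 1 — Isothermal: T stays 263 K; PV = const ⇒ V₂ = 69.6 L, P₂ = 181 kPa.
ΔU = 0 (ideal gas, T constant).
W = nRT ln(V₂/V₁) = 5.75×8.314×263×ln(2.32) = 10600 J.
Q = ΔU + W = 10600 J.
State after step 1: P = 181 kPa, V = 69.6 L, T = 263 K.
Step 2 — Polytropic n=1.25: T₂ = T₁(V₁/V₂)^(n−1) = 263×(0.570)^0.25 = 229 K; P₂ = P₁(V₁/V₂)^n = 89.5 kPa.
W = (P₁V₁−P₂V₂)/(n−1) = (181×69.6−89.5×122)/0.25 = 6580 J.
ΔU = nCvΔT = 5.75×12.5×(229−263) = -2470 J.
Q = ΔU + W = 4110 J.
Net over both steps: W = 17200 J, Q = 14700 J, ΔU = -2470 J.

17200 J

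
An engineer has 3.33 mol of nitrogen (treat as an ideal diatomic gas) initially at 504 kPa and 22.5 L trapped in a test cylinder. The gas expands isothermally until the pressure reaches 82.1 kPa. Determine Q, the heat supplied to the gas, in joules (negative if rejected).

T₁ = P₁V₁/(nR) = 504×22.5/(3.33×8.314) = 410 K.
Isothermal: T stays 410 K; PV = const ⇒ V₂ = 138 L, P₂ = 82.1 kPa.
ΔU = 0 (ideal gas, T constant).
W = nRT ln(V₂/V₁) = 3.33×8.314×410×ln(6.14) = 20600 J.
Q = ΔU + W = 20600 J.

20600 J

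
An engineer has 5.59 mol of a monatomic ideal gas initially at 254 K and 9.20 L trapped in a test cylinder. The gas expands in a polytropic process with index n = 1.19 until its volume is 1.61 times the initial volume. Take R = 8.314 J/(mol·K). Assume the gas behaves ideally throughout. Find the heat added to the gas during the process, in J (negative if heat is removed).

3840 J

P₁ = nRT₁/V₁ = 5.59×8.314×254/9.20 = 1280 kPa.
Polytropic n=1.19: T₂ = T₁(V₁/V₂)^(n−1) = 254×(0.621)^0.19 = 232 K; P₂ = P₁(V₁/V₂)^n = 728 kPa.
W = (P₁V₁−P₂V₂)/(n−1) = (1280×9.20−728×14.8)/0.19 = 5370 J.
ΔU = nCvΔT = 5.59×12.5×(232−254) = -1530 J.
Q = ΔU + W = 3840 J.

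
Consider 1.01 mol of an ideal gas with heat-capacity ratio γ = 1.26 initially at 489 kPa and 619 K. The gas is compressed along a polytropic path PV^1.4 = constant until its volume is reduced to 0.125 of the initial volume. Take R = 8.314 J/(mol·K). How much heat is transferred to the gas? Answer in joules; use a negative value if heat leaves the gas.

9080 J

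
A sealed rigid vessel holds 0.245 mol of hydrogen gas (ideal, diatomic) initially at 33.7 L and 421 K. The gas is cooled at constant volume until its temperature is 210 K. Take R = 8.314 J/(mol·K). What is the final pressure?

12.7 kPa

P₁ = nRT₁/V₁ = 0.245×8.314×421/33.7 = 25.4 kPa.
Isochoric: V stays 33.7 L; P/T = const ⇒ T₂ = 210 K, P₂ = 12.7 kPa.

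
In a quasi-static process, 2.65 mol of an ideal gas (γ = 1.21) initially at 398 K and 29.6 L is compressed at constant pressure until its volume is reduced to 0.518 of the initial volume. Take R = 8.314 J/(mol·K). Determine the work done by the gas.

P₁ = nRT₁/V₁ = 2.65×8.314×398/29.6 = 296 kPa.
Isobaric: P stays 296 kPa; V/T = const ⇒ T₂ = 206 K, V₂ = 15.3 L.
W = PΔV = 296×(15.3−29.6) kPa·L = -4230 J.

-4230 J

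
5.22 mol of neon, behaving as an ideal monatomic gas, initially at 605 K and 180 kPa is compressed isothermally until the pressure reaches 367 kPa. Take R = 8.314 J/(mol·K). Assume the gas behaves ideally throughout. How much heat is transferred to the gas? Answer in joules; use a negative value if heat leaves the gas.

V₁ = nRT₁/P₁ = 5.22×8.314×605/180 = 146 L.
Isothermal: T stays 605 K; PV = const ⇒ V₂ = 71.5 L, P₂ = 367 kPa.
ΔU = 0 (ideal gas, T constant).
W = nRT ln(V₂/V₁) = 5.22×8.314×605×ln(0.490) = -18700 J.
Q = ΔU + W = -18700 J.

-18700 J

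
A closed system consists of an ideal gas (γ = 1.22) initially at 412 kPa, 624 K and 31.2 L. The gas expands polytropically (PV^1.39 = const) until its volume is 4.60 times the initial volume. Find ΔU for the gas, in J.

-26200 J

n = P₁V₁/(RT₁) = 412×31.2/(8.314×624) = 2.48 mol.
Polytropic n=1.39: T₂ = T₁(V₁/V₂)^(n−1) = 624×(0.217)^0.39 = 344 K; P₂ = P₁(V₁/V₂)^n = 49.4 kPa.
For an ideal gas ΔU = nCvΔT with Cv = R/(γ−1) = 37.8 J/(mol·K).
ΔU = 2.48×37.8×(344−624) = -26200 J.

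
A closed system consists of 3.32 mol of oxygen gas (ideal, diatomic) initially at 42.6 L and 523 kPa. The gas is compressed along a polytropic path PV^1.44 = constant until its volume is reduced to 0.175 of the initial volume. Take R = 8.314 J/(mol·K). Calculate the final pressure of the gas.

T₁ = P₁V₁/(nR) = 523×42.6/(3.32×8.314) = 807 K.
Polytropic n=1.44: T₂ = T₁(V₁/V₂)^(n−1) = 807×(5.71)^0.44 = 1740 K; P₂ = P₁(V₁/V₂)^n = 6430 kPa.

6430 kPa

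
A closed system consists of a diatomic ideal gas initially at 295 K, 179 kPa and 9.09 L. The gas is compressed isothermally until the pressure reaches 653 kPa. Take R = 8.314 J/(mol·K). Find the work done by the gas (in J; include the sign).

-2110 J

n = P₁V₁/(RT₁) = 179×9.09/(8.314×295) = 0.663 mol.
Isothermal: T stays 295 K; PV = const ⇒ V₂ = 2.49 L, P₂ = 653 kPa.
W = nRT ln(V₂/V₁) = 0.663×8.314×295×ln(0.274) = -2110 J.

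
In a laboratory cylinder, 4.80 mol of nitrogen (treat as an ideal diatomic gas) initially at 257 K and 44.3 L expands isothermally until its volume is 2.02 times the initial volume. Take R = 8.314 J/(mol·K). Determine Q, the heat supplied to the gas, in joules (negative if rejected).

P₁ = nRT₁/V₁ = 4.80×8.314×257/44.3 = 232 kPa.
Isothermal: T stays 257 K; PV = const ⇒ V₂ = 89.5 L, P₂ = 115 kPa.
ΔU = 0 (ideal gas, T constant).
W = nRT ln(V₂/V₁) = 4.80×8.314×257×ln(2.02) = 7210 J.
Q = ΔU + W = 7210 J.

7210 J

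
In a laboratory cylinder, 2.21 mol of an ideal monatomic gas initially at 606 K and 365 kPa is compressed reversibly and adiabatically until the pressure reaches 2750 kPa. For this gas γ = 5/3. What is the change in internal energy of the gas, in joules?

20800 J

V₁ = nRT₁/P₁ = 2.21×8.314×606/365 = 30.5 L.
Adiabatic: T₂/T₁ = (P₂/P₁)^((γ−1)/γ) ⇒ T₂ = 606×(7.53)^0.400 = 1360 K; V₂ = 9.08 L.
For an ideal gas ΔU = nCvΔT with Cv = (3/2)R = 12.5 J/(mol·K).
ΔU = 2.21×12.5×(1360−606) = 20800 J.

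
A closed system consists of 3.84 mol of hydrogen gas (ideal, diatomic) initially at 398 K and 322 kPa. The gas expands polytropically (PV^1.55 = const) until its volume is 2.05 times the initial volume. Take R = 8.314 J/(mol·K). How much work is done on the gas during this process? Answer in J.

V₁ = nRT₁/P₁ = 3.84×8.314×398/322 = 39.5 L.
Polytropic n=1.55: T₂ = T₁(V₁/V₂)^(n−1) = 398×(0.488)^0.55 = 268 K; P₂ = P₁(V₁/V₂)^n = 106 kPa.
W = (P₁V₁−P₂V₂)/(n−1) = (322×39.5−106×80.9)/0.55 = 7540 J.
Work done on the gas = −W_by = -7540 J.

-7540 J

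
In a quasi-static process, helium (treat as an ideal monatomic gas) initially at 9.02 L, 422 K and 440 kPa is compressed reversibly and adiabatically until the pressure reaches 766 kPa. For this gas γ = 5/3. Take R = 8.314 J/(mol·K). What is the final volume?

Adiabatic: T₂/T₁ = (P₂/P₁)^((γ−1)/γ) ⇒ T₂ = 422×(1.74)^0.400 = 527 K; V₂ = 6.47 L.

6.47 L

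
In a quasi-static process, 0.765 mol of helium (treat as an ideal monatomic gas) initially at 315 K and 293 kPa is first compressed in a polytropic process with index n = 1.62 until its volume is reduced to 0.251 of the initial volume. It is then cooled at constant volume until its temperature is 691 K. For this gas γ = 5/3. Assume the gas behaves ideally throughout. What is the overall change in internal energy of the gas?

V₁ = nRT₁/P₁ = 0.765×8.314×315/293 = 6.84 L.
Step 1 — Polytropic n=1.62: T₂ = T₁(V₁/V₂)^(n−1) = 315×(3.98)^0.62 = 742 K; P₂ = P₁(V₁/V₂)^n = 2750 kPa.
W = (P₁V₁−P₂V₂)/(n−1) = (293×6.84−2750×1.72)/0.62 = -4380 J.
ΔU = nCvΔT = 0.765×12.5×(742−315) = 4080 J.
Q = ΔU + W = -307 J.
State after step 1: P = 2750 kPa, V = 1.72 L, T = 742 K.
Step 2 — Isochoric: V stays 1.72 L; P/T = const ⇒ T₂ = 691 K, P₂ = 2560 kPa.
W = 0 (no volume change).
ΔU = nCvΔT = 0.765×12.5×(691−742) = -488 J.
Q = ΔU = -488 J.
Net over both steps: W = -4380 J, Q = -795 J, ΔU = 3590 J.

3590 J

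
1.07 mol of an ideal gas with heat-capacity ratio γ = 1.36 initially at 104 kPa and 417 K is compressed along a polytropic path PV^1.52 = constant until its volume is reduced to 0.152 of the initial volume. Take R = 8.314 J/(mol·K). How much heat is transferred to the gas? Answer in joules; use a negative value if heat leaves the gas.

5270 J

V₁ = nRT₁/P₁ = 1.07×8.314×417/104 = 35.7 L.
Polytropic n=1.52: T₂ = T₁(V₁/V₂)^(n−1) = 417×(6.58)^0.52 = 1110 K; P₂ = P₁(V₁/V₂)^n = 1820 kPa.
W = (P₁V₁−P₂V₂)/(n−1) = (104×35.7−1820×5.42)/0.52 = -11900 J.
ΔU = nCvΔT = 1.07×23.1×(1110−417) = 17100 J.
Q = ΔU + W = 5270 J.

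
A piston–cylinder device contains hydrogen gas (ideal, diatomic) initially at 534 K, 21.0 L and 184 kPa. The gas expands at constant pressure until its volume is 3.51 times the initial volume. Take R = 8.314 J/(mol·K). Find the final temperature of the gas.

1870 K

Isobaric: P stays 184 kPa; V/T = const ⇒ T₂ = 1870 K, V₂ = 73.7 L.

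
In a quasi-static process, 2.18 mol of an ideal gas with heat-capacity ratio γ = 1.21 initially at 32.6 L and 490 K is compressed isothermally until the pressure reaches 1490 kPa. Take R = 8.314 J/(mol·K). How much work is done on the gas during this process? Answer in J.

15100 J

P₁ = nRT₁/V₁ = 2.18×8.314×490/32.6 = 272 kPa.
Isothermal: T stays 490 K; PV = const ⇒ V₂ = 5.96 L, P₂ = 1490 kPa.
W = nRT ln(V₂/V₁) = 2.18×8.314×490×ln(0.183) = -15100 J.
Work done on the gas = −W_by = 15100 J.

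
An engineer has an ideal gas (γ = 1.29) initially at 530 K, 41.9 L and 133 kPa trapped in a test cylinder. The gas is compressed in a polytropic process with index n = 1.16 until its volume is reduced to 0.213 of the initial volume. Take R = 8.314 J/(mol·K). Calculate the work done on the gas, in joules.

n = P₁V₁/(RT₁) = 133×41.9/(8.314×530) = 1.26 mol.
Polytropic n=1.16: T₂ = T₁(V₁/V₂)^(n−1) = 530×(4.69)^0.16 = 679 K; P₂ = P₁(V₁/V₂)^n = 800 kPa.
W = (P₁V₁−P₂V₂)/(n−1) = (133×41.9−800×8.92)/0.16 = -9780 J.
Work done on the gas = −W_by = 9780 J.

9780 J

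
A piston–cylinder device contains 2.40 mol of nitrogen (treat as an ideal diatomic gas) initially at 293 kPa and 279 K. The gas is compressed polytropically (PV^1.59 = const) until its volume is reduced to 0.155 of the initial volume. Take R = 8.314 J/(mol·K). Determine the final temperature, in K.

838 K

V₁ = nRT₁/P₁ = 2.40×8.314×279/293 = 19.0 L.
Polytropic n=1.59: T₂ = T₁(V₁/V₂)^(n−1) = 279×(6.45)^0.59 = 838 K; P₂ = P₁(V₁/V₂)^n = 5680 kPa.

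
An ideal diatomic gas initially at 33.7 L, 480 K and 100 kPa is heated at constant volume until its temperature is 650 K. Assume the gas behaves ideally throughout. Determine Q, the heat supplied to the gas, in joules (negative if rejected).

n = P₁V₁/(RT₁) = 100×33.7/(8.314×480) = 0.844 mol.
Isochoric: V stays 33.7 L; P/T = const ⇒ T₂ = 650 K, P₂ = 135 kPa.
W = 0 (no volume change).
ΔU = nCvΔT = 0.844×20.8×(650−480) = 2980 J.
Q = ΔU = 2980 J.

2980 J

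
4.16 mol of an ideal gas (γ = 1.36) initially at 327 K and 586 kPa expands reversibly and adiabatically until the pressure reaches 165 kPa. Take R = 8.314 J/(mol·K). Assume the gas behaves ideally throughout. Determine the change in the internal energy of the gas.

-8950 J

V₁ = nRT₁/P₁ = 4.16×8.314×327/586 = 19.3 L.
Adiabatic: T₂/T₁ = (P₂/P₁)^((γ−1)/γ) ⇒ T₂ = 327×(0.282)^0.265 = 234 K; V₂ = 49.0 L.
For an ideal gas ΔU = nCvΔT with Cv = R/(γ−1) = 23.1 J/(mol·K).
ΔU = 4.16×23.1×(234−327) = -8950 J.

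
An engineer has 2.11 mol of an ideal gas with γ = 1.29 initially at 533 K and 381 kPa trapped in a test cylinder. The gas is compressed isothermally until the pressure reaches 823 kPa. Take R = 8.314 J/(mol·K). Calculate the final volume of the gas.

V₁ = nRT₁/P₁ = 2.11×8.314×533/381 = 24.5 L.
Isothermal: T stays 533 K; PV = const ⇒ V₂ = 11.4 L, P₂ = 823 kPa.

11.4 L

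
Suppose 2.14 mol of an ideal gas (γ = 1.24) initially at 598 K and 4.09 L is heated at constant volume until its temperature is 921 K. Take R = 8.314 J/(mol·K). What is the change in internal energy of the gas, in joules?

23900 J

P₁ = nRT₁/V₁ = 2.14×8.314×598/4.09 = 2600 kPa.
Isochoric: V stays 4.09 L; P/T = const ⇒ T₂ = 921 K, P₂ = 4010 kPa.
For an ideal gas ΔU = nCvΔT with Cv = R/(γ−1) = 34.6 J/(mol·K).
ΔU = 2.14×34.6×(921−598) = 23900 J.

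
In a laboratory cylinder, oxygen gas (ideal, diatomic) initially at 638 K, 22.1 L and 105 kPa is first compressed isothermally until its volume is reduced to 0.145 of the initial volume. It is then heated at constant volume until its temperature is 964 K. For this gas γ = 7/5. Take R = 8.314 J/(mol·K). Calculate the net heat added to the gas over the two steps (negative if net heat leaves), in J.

-1520 J

n = P₁V₁/(RT₁) = 105×22.1/(8.314×638) = 0.437 mol.
Step 1 — Isothermal: T stays 638 K; PV = const ⇒ V₂ = 3.20 L, P₂ = 724 kPa.
ΔU = 0 (ideal gas, T constant).
W = nRT ln(V₂/V₁) = 0.437×8.314×638×ln(0.145) = -4480 J.
Q = ΔU + W = -4480 J.
State after step 1: P = 724 kPa, V = 3.20 L, T = 638 K.
Step 2 — Isochoric: V stays 3.20 L; P/T = const ⇒ T₂ = 964 K, P₂ = 1090 kPa.
W = 0 (no volume change).
ΔU = nCvΔT = 0.437×20.8×(964−638) = 2960 J.
Q = ΔU = 2960 J.
Net over both steps: W = -4480 J, Q = -1520 J, ΔU = 2960 J.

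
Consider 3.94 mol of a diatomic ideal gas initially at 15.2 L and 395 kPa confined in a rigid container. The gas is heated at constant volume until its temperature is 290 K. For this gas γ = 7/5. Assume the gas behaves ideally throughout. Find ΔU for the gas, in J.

8740 J

T₁ = P₁V₁/(nR) = 395×15.2/(3.94×8.314) = 183 K.
Isochoric: V stays 15.2 L; P/T = const ⇒ T₂ = 290 K, P₂ = 625 kPa.
For an ideal gas ΔU = nCvΔT with Cv = (5/2)R = 20.8 J/(mol·K).
ΔU = 3.94×20.8×(290−183) = 8740 J.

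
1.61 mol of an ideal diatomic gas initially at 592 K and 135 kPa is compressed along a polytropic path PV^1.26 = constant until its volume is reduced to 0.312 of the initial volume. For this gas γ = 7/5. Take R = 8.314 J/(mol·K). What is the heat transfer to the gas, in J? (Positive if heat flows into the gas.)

-3770 J

V₁ = nRT₁/P₁ = 1.61×8.314×592/135 = 58.7 L.
Polytropic n=1.26: T₂ = T₁(V₁/V₂)^(n−1) = 592×(3.21)^0.26 = 801 K; P₂ = P₁(V₁/V₂)^n = 586 kPa.
W = (P₁V₁−P₂V₂)/(n−1) = (135×58.7−586×18.3)/0.26 = -10800 J.
ΔU = nCvΔT = 1.61×20.8×(801−592) = 7010 J.
Q = ΔU + W = -3770 J.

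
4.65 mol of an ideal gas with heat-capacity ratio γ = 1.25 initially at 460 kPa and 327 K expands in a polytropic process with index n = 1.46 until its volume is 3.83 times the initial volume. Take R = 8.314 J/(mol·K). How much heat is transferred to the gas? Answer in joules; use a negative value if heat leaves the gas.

V₁ = nRT₁/P₁ = 4.65×8.314×327/460 = 27.5 L.
Polytropic n=1.46: T₂ = T₁(V₁/V₂)^(n−1) = 327×(0.261)^0.46 = 176 K; P₂ = P₁(V₁/V₂)^n = 64.8 kPa.
W = (P₁V₁−P₂V₂)/(n−1) = (460×27.5−64.8×105)/0.46 = 12700 J.
ΔU = nCvΔT = 4.65×33.3×(176−327) = -23300 J.
Q = ΔU + W = -10600 J.

-10600 J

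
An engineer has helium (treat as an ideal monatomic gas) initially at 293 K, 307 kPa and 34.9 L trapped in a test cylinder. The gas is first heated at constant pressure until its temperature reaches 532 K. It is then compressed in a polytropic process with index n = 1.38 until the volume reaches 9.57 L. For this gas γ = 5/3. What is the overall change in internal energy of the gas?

43800 J

n = P₁V₁/(RT₁) = 307×34.9/(8.314×293) = 4.40 mol.
Step 1 — Isobaric: P stays 307 kPa; V/T = const ⇒ T₂ = 532 K, V₂ = 63.4 L.
W = PΔV = 307×(63.4−34.9) kPa·L = 8740 J.
ΔU = nCvΔT = 4.40×12.5×(532−293) = 13100 J.
Q = ΔU + W = nCpΔT = 21800 J.
State after step 1: P = 307 kPa, V = 63.4 L, T = 532 K.
Step 2 — Polytropic n=1.38: T₂ = T₁(V₁/V₂)^(n−1) = 532×(6.62)^0.38 = 1090 K; P₂ = P₁(V₁/V₂)^n = 4170 kPa.
W = (P₁V₁−P₂V₂)/(n−1) = (307×63.4−4170×9.57)/0.38 = -53800 J.
ΔU = nCvΔT = 4.40×12.5×(1090−532) = 30700 J.
Q = ΔU + W = -23100 J.
Net over both steps: W = -45100 J, Q = -1290 J, ΔU = 43800 J.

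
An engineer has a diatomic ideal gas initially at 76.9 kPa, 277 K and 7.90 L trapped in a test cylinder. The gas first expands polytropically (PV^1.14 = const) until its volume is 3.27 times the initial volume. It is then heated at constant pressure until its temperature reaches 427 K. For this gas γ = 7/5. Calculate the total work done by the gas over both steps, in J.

n = P₁V₁/(RT₁) = 76.9×7.90/(8.314×277) = 0.264 mol.
Step 1 — Polytropic n=1.14: T₂ = T₁(V₁/V₂)^(n−1) = 277×(0.306)^0.14 = 235 K; P₂ = P₁(V₁/V₂)^n = 19.9 kPa.
W = (P₁V₁−P₂V₂)/(n−1) = (76.9×7.90−19.9×25.8)/0.14 = 663 J.
ΔU = nCvΔT = 0.264×20.8×(235−277) = -232 J.
Q = ΔU + W = 431 J.
State after step 1: P = 19.9 kPa, V = 25.8 L, T = 235 K.
Step 2 — Isobaric: P stays 19.9 kPa; V/T = const ⇒ T₂ = 427 K, V₂ = 47.0 L.
W = PΔV = 19.9×(47.0−25.8) kPa·L = 422 J.
ΔU = nCvΔT = 0.264×20.8×(427−235) = 1050 J.
Q = ΔU + W = nCpΔT = 1480 J.
Net over both steps: W = 1090 J, Q = 1910 J, ΔU = 822 J.

1090 J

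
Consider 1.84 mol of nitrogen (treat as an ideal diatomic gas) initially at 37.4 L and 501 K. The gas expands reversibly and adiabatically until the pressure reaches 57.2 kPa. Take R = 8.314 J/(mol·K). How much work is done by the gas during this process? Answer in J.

5850 J

P₁ = nRT₁/V₁ = 1.84×8.314×501/37.4 = 205 kPa.
Adiabatic: T₂/T₁ = (P₂/P₁)^((γ−1)/γ) ⇒ T₂ = 501×(0.279)^0.286 = 348 K; V₂ = 93.1 L.
ΔU = nCvΔT = 1.84×20.8×(348−501) = -5850 J.
Q = 0 for an adiabatic process, so W = −ΔU = 5850 J.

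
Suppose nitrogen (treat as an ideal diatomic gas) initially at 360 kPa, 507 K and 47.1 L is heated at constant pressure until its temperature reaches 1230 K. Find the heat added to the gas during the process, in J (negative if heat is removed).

84600 J

n = P₁V₁/(RT₁) = 360×47.1/(8.314×507) = 4.02 mol.
Isobaric: P stays 360 kPa; V/T = const ⇒ T₂ = 1230 K, V₂ = 114 L.
W = PΔV = 360×(114−47.1) kPa·L = 24200 J.
ΔU = nCvΔT = 4.02×20.8×(1230−507) = 60400 J.
Q = ΔU + W = nCpΔT = 84600 J.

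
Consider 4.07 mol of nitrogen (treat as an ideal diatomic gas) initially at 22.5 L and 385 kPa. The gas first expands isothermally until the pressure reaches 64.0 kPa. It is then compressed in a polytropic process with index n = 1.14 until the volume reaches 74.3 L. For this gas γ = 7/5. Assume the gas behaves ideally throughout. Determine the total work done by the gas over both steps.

10100 J

T₁ = P₁V₁/(nR) = 385×22.5/(4.07×8.314) = 256 K.
Step 1 — Isothermal: T stays 256 K; PV = const ⇒ V₂ = 135 L, P₂ = 64.0 kPa.
ΔU = 0 (ideal gas, T constant).
W = nRT ln(V₂/V₁) = 4.07×8.314×256×ln(6.02) = 15500 J.
Q = ΔU + W = 15500 J.
State after step 1: P = 64.0 kPa, V = 135 L, T = 256 K.
Step 2 — Polytropic n=1.14: T₂ = T₁(V₁/V₂)^(n−1) = 256×(1.82)^0.14 = 278 K; P₂ = P₁(V₁/V₂)^n = 127 kPa.
W = (P₁V₁−P₂V₂)/(n−1) = (64.0×135−127×74.3)/0.14 = -5420 J.
ΔU = nCvΔT = 4.07×20.8×(278−256) = 1900 J.
Q = ΔU + W = -3520 J.
Net over both steps: W = 10100 J, Q = 12000 J, ΔU = 1900 J.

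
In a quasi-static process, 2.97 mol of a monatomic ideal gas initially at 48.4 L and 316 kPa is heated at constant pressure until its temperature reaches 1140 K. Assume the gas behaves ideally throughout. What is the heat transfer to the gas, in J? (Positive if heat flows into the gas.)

T₁ = P₁V₁/(nR) = 316×48.4/(2.97×8.314) = 619 K.
Isobaric: P stays 316 kPa; V/T = const ⇒ T₂ = 1140 K, V₂ = 89.1 L.
W = PΔV = 316×(89.1−48.4) kPa·L = 12900 J.
ΔU = nCvΔT = 2.97×12.5×(1140−619) = 19300 J.
Q = ΔU + W = nCpΔT = 32100 J.

32100 J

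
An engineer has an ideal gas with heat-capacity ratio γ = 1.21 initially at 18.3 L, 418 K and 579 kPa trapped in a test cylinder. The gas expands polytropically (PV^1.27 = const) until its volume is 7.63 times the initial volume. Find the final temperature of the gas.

241 K

Polytropic n=1.27: T₂ = T₁(V₁/V₂)^(n−1) = 418×(0.131)^0.27 = 241 K; P₂ = P₁(V₁/V₂)^n = 43.8 kPa.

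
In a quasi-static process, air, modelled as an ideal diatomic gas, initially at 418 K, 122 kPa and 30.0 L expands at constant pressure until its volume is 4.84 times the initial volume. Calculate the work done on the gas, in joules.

-14100 J

n = P₁V₁/(RT₁) = 122×30.0/(8.314×418) = 1.05 mol.
Isobaric: P stays 122 kPa; V/T = const ⇒ T₂ = 2020 K, V₂ = 145 L.
W = PΔV = 122×(145−30.0) kPa·L = 14100 J.
Work done on the gas = −W_by = -14100 J.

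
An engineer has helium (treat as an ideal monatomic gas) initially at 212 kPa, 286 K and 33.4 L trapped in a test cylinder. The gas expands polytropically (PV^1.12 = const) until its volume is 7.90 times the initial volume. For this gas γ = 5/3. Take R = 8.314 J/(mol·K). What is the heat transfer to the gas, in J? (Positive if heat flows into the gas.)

10600 J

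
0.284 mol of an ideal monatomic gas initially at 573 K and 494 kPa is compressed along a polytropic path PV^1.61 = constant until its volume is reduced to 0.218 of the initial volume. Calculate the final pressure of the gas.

5740 kPa

V₁ = nRT₁/P₁ = 0.284×8.314×573/494 = 2.74 L.
Polytropic n=1.61: T₂ = T₁(V₁/V₂)^(n−1) = 573×(4.59)^0.61 = 1450 K; P₂ = P₁(V₁/V₂)^n = 5740 kPa.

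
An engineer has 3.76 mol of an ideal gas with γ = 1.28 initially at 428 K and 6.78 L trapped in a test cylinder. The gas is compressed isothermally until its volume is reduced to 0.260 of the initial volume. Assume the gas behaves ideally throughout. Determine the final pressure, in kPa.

P₁ = nRT₁/V₁ = 3.76×8.314×428/6.78 = 1970 kPa.
Isothermal: T stays 428 K; PV = const ⇒ V₂ = 1.76 L, P₂ = 7590 kPa.

7590 kPa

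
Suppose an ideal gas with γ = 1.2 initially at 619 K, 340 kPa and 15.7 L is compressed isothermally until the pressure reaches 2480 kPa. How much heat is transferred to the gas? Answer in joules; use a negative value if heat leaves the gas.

-10600 J

n = P₁V₁/(RT₁) = 340×15.7/(8.314×619) = 1.04 mol.
Isothermal: T stays 619 K; PV = const ⇒ V₂ = 2.15 L, P₂ = 2480 kPa.
ΔU = 0 (ideal gas, T constant).
W = nRT ln(V₂/V₁) = 1.04×8.314×619×ln(0.137) = -10600 J.
Q = ΔU + W = -10600 J.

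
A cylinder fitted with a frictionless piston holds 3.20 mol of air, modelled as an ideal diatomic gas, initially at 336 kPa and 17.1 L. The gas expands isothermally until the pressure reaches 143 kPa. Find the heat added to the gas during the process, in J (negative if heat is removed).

4910 J

T₁ = P₁V₁/(nR) = 336×17.1/(3.20×8.314) = 216 K.
Isothermal: T stays 216 K; PV = const ⇒ V₂ = 40.2 L, P₂ = 143 kPa.
ΔU = 0 (ideal gas, T constant).
W = nRT ln(V₂/V₁) = 3.20×8.314×216×ln(2.35) = 4910 J.
Q = ΔU + W = 4910 J.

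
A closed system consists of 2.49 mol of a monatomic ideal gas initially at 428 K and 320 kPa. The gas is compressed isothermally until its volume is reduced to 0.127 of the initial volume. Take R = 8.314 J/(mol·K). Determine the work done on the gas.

18300 J

V₁ = nRT₁/P₁ = 2.49×8.314×428/320 = 27.7 L.
Isothermal: T stays 428 K; PV = const ⇒ V₂ = 3.52 L, P₂ = 2520 kPa.
W = nRT ln(V₂/V₁) = 2.49×8.314×428×ln(0.127) = -18300 J.
Work done on the gas = −W_by = 18300 J.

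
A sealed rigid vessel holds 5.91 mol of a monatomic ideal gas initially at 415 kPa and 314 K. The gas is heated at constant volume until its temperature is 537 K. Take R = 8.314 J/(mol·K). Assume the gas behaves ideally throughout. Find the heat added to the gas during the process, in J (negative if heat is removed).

V₁ = nRT₁/P₁ = 5.91×8.314×314/415 = 37.2 L.
Isochoric: V stays 37.2 L; P/T = const ⇒ T₂ = 537 K, P₂ = 710 kPa.
W = 0 (no volume change).
ΔU = nCvΔT = 5.91×12.5×(537−314) = 16400 J.
Q = ΔU = 16400 J.

16400 J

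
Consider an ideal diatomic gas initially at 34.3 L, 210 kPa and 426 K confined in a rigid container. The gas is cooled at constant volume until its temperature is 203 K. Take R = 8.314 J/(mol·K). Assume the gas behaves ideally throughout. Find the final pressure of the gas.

100 kPa

Isochoric: V stays 34.3 L; P/T = const ⇒ T₂ = 203 K, P₂ = 100 kPa.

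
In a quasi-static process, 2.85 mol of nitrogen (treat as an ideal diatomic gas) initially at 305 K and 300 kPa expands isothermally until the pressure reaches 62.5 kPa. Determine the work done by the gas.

V₁ = nRT₁/P₁ = 2.85×8.314×305/300 = 24.1 L.
Isothermal: T stays 305 K; PV = const ⇒ V₂ = 116 L, P₂ = 62.5 kPa.
W = nRT ln(V₂/V₁) = 2.85×8.314×305×ln(4.80) = 11300 J.

11300 J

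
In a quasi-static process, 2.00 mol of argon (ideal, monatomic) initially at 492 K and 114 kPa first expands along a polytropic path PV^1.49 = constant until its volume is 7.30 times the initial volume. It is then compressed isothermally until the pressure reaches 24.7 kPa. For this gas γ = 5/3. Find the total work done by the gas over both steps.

V₁ = nRT₁/P₁ = 2.00×8.314×492/114 = 71.8 L.
Step 1 — Polytropic n=1.49: T₂ = T₁(V₁/V₂)^(n−1) = 492×(0.137)^0.49 = 186 K; P₂ = P₁(V₁/V₂)^n = 5.90 kPa.
W = (P₁V₁−P₂V₂)/(n−1) = (114×71.8−5.90×524)/0.49 = 10400 J.
ΔU = nCvΔT = 2.00×12.5×(186−492) = -7640 J.
Q = ΔU + W = 2750 J.
State after step 1: P = 5.90 kPa, V = 524 L, T = 186 K.
Step 2 — Isothermal: T stays 186 K; PV = const ⇒ V₂ = 125 L, P₂ = 24.7 kPa.
ΔU = 0 (ideal gas, T constant).
W = nRT ln(V₂/V₁) = 2.00×8.314×186×ln(0.239) = -4420 J.
Q = ΔU + W = -4420 J.
Net over both steps: W = 5970 J, Q = -1670 J, ΔU = -7640 J.

5970 J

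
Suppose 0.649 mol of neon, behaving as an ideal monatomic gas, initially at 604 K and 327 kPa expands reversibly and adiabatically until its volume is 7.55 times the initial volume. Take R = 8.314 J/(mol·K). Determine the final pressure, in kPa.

V₁ = nRT₁/P₁ = 0.649×8.314×604/327 = 9.97 L.
Adiabatic: TV^(γ−1) = const ⇒ T₂ = 604×(0.132)^0.667 = 157 K; PV^γ = const ⇒ P₂ = 11.3 kPa.

11.3 kPa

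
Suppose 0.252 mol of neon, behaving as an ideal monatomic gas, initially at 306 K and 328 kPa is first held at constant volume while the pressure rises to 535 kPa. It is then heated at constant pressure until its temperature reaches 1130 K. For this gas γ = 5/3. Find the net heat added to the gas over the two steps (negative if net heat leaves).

3910 J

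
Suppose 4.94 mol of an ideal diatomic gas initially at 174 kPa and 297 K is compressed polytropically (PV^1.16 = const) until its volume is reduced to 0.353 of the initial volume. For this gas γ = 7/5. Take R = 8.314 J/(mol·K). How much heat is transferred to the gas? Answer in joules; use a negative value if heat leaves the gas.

-8290 J

V₁ = nRT₁/P₁ = 4.94×8.314×297/174 = 70.1 L.
Polytropic n=1.16: T₂ = T₁(V₁/V₂)^(n−1) = 297×(2.83)^0.16 = 351 K; P₂ = P₁(V₁/V₂)^n = 582 kPa.
W = (P₁V₁−P₂V₂)/(n−1) = (174×70.1−582×24.7)/0.16 = -13800 J.
ΔU = nCvΔT = 4.94×20.8×(351−297) = 5530 J.
Q = ΔU + W = -8290 J.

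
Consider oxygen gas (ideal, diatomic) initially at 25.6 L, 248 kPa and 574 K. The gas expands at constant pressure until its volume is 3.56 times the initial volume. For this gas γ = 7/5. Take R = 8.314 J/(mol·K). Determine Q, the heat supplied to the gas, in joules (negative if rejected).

n = P₁V₁/(RT₁) = 248×25.6/(8.314×574) = 1.33 mol.
Isobaric: P stays 248 kPa; V/T = const ⇒ T₂ = 2040 K, V₂ = 91.1 L.
W = PΔV = 248×(91.1−25.6) kPa·L = 16300 J.
ΔU = nCvΔT = 1.33×20.8×(2040−574) = 40600 J.
Q = ΔU + W = nCpΔT = 56900 J.

56900 J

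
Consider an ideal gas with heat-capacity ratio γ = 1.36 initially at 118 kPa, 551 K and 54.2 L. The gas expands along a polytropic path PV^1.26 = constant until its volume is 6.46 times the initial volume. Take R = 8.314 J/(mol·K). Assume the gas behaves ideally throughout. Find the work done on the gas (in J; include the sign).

-9450 J

n = P₁V₁/(RT₁) = 118×54.2/(8.314×551) = 1.40 mol.
Polytropic n=1.26: T₂ = T₁(V₁/V₂)^(n−1) = 551×(0.155)^0.26 = 339 K; P₂ = P₁(V₁/V₂)^n = 11.2 kPa.
W = (P₁V₁−P₂V₂)/(n−1) = (118×54.2−11.2×350)/0.26 = 9450 J.
Work done on the gas = −W_by = -9450 J.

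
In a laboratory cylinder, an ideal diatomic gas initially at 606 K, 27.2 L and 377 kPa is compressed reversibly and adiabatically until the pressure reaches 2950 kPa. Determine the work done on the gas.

n = P₁V₁/(RT₁) = 377×27.2/(8.314×606) = 2.04 mol.
Adiabatic: T₂/T₁ = (P₂/P₁)^((γ−1)/γ) ⇒ T₂ = 606×(7.82)^0.286 = 1090 K; V₂ = 6.26 L.
ΔU = nCvΔT = 2.04×20.8×(1090−606) = 20500 J.
Q = 0 for an adiabatic process, so W = −ΔU = -20500 J.
Work done on the gas = −W_by = 20500 J.

20500 J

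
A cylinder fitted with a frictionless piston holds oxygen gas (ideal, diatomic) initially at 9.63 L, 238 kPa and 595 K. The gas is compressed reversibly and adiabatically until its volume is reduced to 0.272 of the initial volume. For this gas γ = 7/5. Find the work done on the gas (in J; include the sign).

n = P₁V₁/(RT₁) = 238×9.63/(8.314×595) = 0.463 mol.
Adiabatic: TV^(γ−1) = const ⇒ T₂ = 595×(3.68)^0.400 = 1000 K; PV^γ = const ⇒ P₂ = 1470 kPa.
ΔU = nCvΔT = 0.463×20.8×(1000−595) = 3920 J.
Q = 0 for an adiabatic process, so W = −ΔU = -3920 J.
Work done on the gas = −W_by = 3920 J.

3920 J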